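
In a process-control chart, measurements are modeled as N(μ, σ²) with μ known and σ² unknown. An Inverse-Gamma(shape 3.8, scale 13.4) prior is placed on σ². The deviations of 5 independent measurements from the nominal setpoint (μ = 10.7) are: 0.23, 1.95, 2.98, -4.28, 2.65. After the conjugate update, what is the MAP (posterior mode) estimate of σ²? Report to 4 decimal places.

With known mean μ and an Inverse-Gamma(α, β) prior on σ², the Normal likelihood is conjugate: posterior is Inv-Gamma(α + n/2, β + Σ(xᵢ−μ)²/2).
Σ(xᵢ−μ)² = (0.23)² + (1.95)² + (2.98)² + (-4.28)² + (2.65)² = 38.0767.
Posterior: Inv-Gamma(3.8 + 5/2, 13.4 + 38.0767/2) = Inv-Gamma(6.30, 32.43835).
Mode = β/(α+1) = 32.43835/7.30 = 4.4436.

4.4436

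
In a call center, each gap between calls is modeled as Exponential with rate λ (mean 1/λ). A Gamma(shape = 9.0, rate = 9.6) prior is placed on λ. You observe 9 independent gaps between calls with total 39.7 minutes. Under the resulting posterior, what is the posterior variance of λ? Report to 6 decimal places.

With a Gamma(shape α, rate β) prior on the exponential rate λ, the posterior after n observations with total T = Σxᵢ is Gamma(α+n, β+T).
Posterior: Gamma(9.0+9, 9.6+39.7) = Gamma(18.0, 49.3).
Var = α/β² = 0.007406.

0.007406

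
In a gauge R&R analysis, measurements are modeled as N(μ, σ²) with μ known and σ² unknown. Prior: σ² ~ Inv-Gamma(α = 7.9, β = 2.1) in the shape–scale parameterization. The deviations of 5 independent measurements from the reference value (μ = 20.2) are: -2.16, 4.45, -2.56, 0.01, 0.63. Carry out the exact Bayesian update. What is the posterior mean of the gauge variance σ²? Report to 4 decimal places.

1.8946

With known mean μ and an Inverse-Gamma(α, β) prior on σ², the Normal likelihood is conjugate: posterior is Inv-Gamma(α + n/2, β + Σ(xᵢ−μ)²/2).
Σ(xᵢ−μ)² = (-2.16)² + (4.45)² + (-2.56)² + (0.01)² + (0.63)² = 31.4187.
Posterior: Inv-Gamma(7.9 + 5/2, 2.1 + 31.4187/2) = Inv-Gamma(10.40, 17.80935).
E[σ²|data] = β/(α−1) = 17.80935/9.40 = 1.8946.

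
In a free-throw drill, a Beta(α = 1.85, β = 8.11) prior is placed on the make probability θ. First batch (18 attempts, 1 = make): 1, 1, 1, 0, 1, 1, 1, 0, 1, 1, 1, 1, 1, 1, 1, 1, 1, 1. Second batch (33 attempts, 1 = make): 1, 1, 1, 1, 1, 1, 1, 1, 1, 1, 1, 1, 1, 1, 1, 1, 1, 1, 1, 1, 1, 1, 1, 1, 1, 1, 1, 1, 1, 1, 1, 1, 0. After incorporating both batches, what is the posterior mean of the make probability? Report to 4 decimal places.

The Beta prior is conjugate to a Binomial/Bernoulli likelihood; the update adds successes to α and failures to β.
After batch 1: Beta(1.85+16, 8.11+2) = Beta(17.85, 10.11).
After batch 2: Beta(17.85+32, 10.11+1) = Beta(49.85, 11.11).
Posterior mean = α/(α+β) = 49.85/60.96 = 0.8177.

0.8177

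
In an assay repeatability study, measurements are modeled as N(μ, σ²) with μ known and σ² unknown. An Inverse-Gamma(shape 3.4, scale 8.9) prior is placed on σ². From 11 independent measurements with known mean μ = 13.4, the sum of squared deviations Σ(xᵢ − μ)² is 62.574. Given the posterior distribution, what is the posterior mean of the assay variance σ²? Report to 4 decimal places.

With known mean μ and an Inverse-Gamma(α, β) prior on σ², the Normal likelihood is conjugate: posterior is Inv-Gamma(α + n/2, β + Σ(xᵢ−μ)²/2).
Posterior: Inv-Gamma(3.4 + 11/2, 8.9 + 62.574/2) = Inv-Gamma(8.90, 40.1870).
E[σ²|data] = β/(α−1) = 40.1870/7.90 = 5.0870.

5.0870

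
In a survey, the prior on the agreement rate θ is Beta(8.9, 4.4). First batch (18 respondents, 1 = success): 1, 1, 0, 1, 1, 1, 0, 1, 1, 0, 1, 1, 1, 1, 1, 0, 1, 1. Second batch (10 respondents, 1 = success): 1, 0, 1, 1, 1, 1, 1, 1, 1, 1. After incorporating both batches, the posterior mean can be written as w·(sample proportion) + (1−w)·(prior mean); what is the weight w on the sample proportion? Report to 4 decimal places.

0.6780

The Beta prior is conjugate to a Binomial/Bernoulli likelihood; the update adds successes to α and failures to β.
Total number of respondents: n = 18 + 10 = 28.
Posterior mean = (α₀+k)/(α₀+β₀+n) = [n/(α₀+β₀+n)]·(k/n) + [(α₀+β₀)/(α₀+β₀+n)]·α₀/(α₀+β₀), so only n and the prior enter the weight.
The weight on the data is w = n/(α₀+β₀+n) = 28/(8.9+4.4+28) = 28/41.3 = 0.6780.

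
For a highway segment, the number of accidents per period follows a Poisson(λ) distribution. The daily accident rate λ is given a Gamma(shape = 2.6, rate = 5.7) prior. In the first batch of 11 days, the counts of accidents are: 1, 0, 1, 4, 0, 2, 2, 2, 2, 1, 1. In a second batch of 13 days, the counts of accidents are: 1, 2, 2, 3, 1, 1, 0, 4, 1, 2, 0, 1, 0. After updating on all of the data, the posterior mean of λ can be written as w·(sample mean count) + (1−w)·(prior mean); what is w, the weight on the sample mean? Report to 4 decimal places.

0.8081

With a Gamma(shape α, rate β) prior, the Poisson likelihood is conjugate: the posterior is Gamma(α + ΣXᵢ, β + n).
Total number of days: n = 11 + 13 = 24.
Posterior mean = (α₀+S)/(β₀+n) = [n/(β₀+n)]·(S/n) + [β₀/(β₀+n)]·(α₀/β₀), so only n and β₀ enter the weight.
Weight on data w = n/(β₀+n) = 24/(5.7+24) = 24/29.7 = 0.8081.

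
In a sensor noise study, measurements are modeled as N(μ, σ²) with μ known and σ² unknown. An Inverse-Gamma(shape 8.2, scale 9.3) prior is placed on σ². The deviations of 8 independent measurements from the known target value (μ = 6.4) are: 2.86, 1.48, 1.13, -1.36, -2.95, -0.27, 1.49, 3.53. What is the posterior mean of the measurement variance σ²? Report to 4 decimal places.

With known mean μ and an Inverse-Gamma(α, β) prior on σ², the Normal likelihood is conjugate: posterior is Inv-Gamma(α + n/2, β + Σ(xᵢ−μ)²/2).
Σ(xᵢ−μ)² = (2.86)² + (1.48)² + (1.13)² + (-1.36)² + (-2.95)² + (-0.27)² + (1.49)² + (3.53)² = 36.9529.
Posterior: Inv-Gamma(8.2 + 8/2, 9.3 + 36.9529/2) = Inv-Gamma(12.20, 27.77645).
E[σ²|data] = β/(α−1) = 27.77645/11.20 = 2.4800.

2.4800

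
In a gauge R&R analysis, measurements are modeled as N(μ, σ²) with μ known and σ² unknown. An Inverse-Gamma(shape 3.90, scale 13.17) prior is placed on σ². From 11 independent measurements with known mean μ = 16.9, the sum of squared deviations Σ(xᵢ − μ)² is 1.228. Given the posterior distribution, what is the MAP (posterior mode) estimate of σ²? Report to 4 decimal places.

1.3254

With known mean μ and an Inverse-Gamma(α, β) prior on σ², the Normal likelihood is conjugate: posterior is Inv-Gamma(α + n/2, β + Σ(xᵢ−μ)²/2).
Posterior: Inv-Gamma(3.90 + 11/2, 13.17 + 1.228/2) = Inv-Gamma(9.40, 13.7840).
Mode = β/(α+1) = 13.7840/10.40 = 1.3254.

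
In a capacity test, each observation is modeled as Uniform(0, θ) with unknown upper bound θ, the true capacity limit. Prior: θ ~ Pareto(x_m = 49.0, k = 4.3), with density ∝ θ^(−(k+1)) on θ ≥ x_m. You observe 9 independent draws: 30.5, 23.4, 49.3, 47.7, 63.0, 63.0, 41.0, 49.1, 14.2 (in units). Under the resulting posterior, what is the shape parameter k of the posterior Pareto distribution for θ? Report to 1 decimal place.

A Pareto(scale x_m, shape k) prior on the upper bound θ of Uniform(0, θ) is conjugate: posterior is Pareto(max(x_m, max xᵢ), k + n).
Sample maximum = 63.0; prior scale x_m = 49.0 → posterior scale = max = 63.0.
Posterior shape = 4.3 + 9 = 13.3.
Posterior shape k = 13.3.

13.3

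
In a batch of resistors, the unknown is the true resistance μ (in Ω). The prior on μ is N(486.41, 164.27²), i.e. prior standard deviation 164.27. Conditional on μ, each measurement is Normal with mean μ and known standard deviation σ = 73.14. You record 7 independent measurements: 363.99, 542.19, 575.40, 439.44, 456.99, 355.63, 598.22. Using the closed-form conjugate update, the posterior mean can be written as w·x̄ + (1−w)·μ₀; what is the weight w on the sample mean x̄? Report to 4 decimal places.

For Normal data with known variance σ², a Normal(μ₀, σ₀²) prior on μ is conjugate. Posterior precision = 1/σ₀² + n/σ²; posterior mean is the precision-weighted average of μ₀ and x̄.
σ₀² = 164.27² = 26984.6329, σ² = 73.14² = 5349.4596. Prior precision 1/σ₀² = 1/26984.6329; data precision n/σ² = 7/5349.4596.
w = (n/σ²)/(1/σ₀² + n/σ²) = n·σ₀²/(σ² + n·σ₀²) = 7·26984.6329/(5349.4596 + 7·26984.6329) = 188892.4303/194241.8899 = 0.9725.

0.9725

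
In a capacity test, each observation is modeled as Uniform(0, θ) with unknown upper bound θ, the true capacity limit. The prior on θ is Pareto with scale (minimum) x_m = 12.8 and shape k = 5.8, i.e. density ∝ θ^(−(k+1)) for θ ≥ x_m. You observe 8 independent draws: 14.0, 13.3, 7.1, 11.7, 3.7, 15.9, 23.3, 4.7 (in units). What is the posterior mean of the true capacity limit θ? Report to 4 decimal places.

25.1203

A Pareto(scale x_m, shape k) prior on the upper bound θ of Uniform(0, θ) is conjugate: posterior is Pareto(max(x_m, max xᵢ), k + n).
Sample maximum = 23.3; prior scale x_m = 12.8 → posterior scale = max = 23.3.
Posterior shape = 5.8 + 8 = 13.8.
E[θ|data] = k·x_m/(k−1) = 13.8·23.3/12.8 = 25.1203.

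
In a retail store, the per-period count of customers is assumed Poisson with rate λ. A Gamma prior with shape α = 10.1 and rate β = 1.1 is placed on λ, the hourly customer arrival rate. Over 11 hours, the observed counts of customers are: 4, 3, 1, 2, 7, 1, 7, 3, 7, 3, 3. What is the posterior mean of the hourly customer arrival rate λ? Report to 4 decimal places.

With a Gamma(shape α, rate β) prior, the Poisson likelihood is conjugate: the posterior is Gamma(α + ΣXᵢ, β + n).
Sum of counts S = 41 over n = 11 hours.
Posterior: Gamma(α+S, β+n) = Gamma(10.1+41, 1.1+11) = Gamma(51.1, 12.1).
Posterior mean = α/β = 51.1/12.1 = 4.2231.

4.2231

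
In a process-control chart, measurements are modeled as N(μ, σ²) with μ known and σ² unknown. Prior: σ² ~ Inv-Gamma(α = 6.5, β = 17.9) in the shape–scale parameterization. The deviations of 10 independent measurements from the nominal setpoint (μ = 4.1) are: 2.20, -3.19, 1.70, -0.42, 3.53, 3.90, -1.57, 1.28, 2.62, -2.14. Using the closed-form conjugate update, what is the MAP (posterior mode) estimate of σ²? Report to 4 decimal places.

With known mean μ and an Inverse-Gamma(α, β) prior on σ², the Normal likelihood is conjugate: posterior is Inv-Gamma(α + n/2, β + Σ(xᵢ−μ)²/2).
Σ(xᵢ−μ)² = (2.20)² + (-3.19)² + (1.70)² + (-0.42)² + (3.53)² + (3.90)² + (-1.57)² + (1.28)² + (2.62)² + (-2.14)² = 61.3007.
Posterior: Inv-Gamma(6.5 + 10/2, 17.9 + 61.3007/2) = Inv-Gamma(11.50, 48.55035).
Mode = β/(α+1) = 48.55035/12.50 = 3.8840.

3.8840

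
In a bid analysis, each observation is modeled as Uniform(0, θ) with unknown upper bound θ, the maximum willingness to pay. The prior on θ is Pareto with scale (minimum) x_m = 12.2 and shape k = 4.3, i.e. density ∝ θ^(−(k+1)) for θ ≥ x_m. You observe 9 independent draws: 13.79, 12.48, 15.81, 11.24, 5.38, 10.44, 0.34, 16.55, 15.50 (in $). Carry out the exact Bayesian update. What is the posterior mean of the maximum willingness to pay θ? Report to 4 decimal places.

17.8955

A Pareto(scale x_m, shape k) prior on the upper bound θ of Uniform(0, θ) is conjugate: posterior is Pareto(max(x_m, max xᵢ), k + n).
Sample maximum = 16.55; prior scale x_m = 12.2 → posterior scale = max = 16.55.
Posterior shape = 4.3 + 9 = 13.3.
E[θ|data] = k·x_m/(k−1) = 13.3·16.55/12.3 = 17.8955.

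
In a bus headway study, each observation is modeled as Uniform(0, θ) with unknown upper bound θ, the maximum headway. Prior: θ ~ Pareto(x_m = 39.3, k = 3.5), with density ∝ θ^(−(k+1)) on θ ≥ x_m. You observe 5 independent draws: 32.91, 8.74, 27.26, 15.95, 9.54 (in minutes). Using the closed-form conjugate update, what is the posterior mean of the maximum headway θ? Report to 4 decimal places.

44.5400

A Pareto(scale x_m, shape k) prior on the upper bound θ of Uniform(0, θ) is conjugate: posterior is Pareto(max(x_m, max xᵢ), k + n).
Sample maximum = 32.91; prior scale x_m = 39.3 → posterior scale = max = 39.30.
Posterior shape = 3.5 + 5 = 8.5.
E[θ|data] = k·x_m/(k−1) = 8.5·39.30/7.5 = 44.5400.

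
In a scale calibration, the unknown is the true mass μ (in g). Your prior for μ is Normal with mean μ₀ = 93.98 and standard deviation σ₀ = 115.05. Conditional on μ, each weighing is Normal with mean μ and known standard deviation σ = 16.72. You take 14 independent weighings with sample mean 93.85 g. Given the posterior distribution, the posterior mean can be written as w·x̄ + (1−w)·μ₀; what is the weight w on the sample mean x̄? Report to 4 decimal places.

0.9985

For Normal data with known variance σ², a Normal(μ₀, σ₀²) prior on μ is conjugate. Posterior precision = 1/σ₀² + n/σ²; posterior mean is the precision-weighted average of μ₀ and x̄.
σ₀² = 115.05² = 13236.5025, σ² = 16.72² = 279.5584. Prior precision 1/σ₀² = 1/13236.5025; data precision n/σ² = 14/279.5584.
w = (n/σ²)/(1/σ₀² + n/σ²) = n·σ₀²/(σ² + n·σ₀²) = 14·13236.5025/(279.5584 + 14·13236.5025) = 185311.035/185590.5934 = 0.9985.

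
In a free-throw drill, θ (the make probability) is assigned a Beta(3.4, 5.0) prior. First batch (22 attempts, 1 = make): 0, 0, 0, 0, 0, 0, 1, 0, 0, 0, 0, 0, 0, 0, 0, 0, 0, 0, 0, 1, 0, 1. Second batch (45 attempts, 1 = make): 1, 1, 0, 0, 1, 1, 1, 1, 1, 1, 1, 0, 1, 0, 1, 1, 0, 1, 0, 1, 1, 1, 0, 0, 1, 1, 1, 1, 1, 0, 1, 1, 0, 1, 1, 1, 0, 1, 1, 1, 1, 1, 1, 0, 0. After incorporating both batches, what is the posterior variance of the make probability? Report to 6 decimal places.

The Beta prior is conjugate to a Binomial/Bernoulli likelihood; the update adds successes to α and failures to β.
After batch 1: Beta(3.4+3, 5.0+19) = Beta(6.4, 24.0).
After batch 2: Beta(6.4+32, 24.0+13) = Beta(38.4, 37.0).
Var = αβ/((α+β)²(α+β+1)) = 38.4·37.0/(75.4²·76.4) = 0.003271.

0.003271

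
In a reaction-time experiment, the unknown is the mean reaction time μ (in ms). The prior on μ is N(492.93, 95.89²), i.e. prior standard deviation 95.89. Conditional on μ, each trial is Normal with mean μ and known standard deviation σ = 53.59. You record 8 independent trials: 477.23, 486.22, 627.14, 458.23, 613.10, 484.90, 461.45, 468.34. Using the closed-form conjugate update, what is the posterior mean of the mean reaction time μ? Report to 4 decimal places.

For Normal data with known variance σ², a Normal(μ₀, σ₀²) prior on μ is conjugate. Posterior precision = 1/σ₀² + n/σ²; posterior mean is the precision-weighted average of μ₀ and x̄.
Σxᵢ = 477.23 + 486.22 + 627.14 + 458.23 + 613.10 + 484.90 + 461.45 + 468.34 = 4076.61, so n·x̄ = 4076.61.
σ₀² = 95.89² = 9194.8921, σ² = 53.59² = 2871.8881; σ² + n·σ₀² = 2871.8881 + 8·9194.8921 = 76431.0249.
Posterior mean = (μ₀/σ₀² + n·x̄/σ²)/(1/σ₀² + n/σ²) = (σ²·μ₀ + σ₀²·n·x̄)/(σ² + n·σ₀²) = (2871.8881·492.93 + 9194.8921·4076.61)/76431.0249 = 38899628.884914/76431.0249 = 508.9508.

508.9508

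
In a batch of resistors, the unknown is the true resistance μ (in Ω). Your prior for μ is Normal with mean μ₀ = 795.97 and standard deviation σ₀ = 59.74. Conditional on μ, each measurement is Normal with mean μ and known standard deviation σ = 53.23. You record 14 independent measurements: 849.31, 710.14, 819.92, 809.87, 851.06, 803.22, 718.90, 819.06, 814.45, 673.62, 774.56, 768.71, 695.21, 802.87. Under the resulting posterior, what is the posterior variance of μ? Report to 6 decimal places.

191.526714

For Normal data with known variance σ², a Normal(μ₀, σ₀²) prior on μ is conjugate. Posterior precision = 1/σ₀² + n/σ²; posterior mean is the precision-weighted average of μ₀ and x̄.
σ₀² = 59.74² = 3568.8676, σ² = 53.23² = 2833.4329; σ² + n·σ₀² = 2833.4329 + 14·3568.8676 = 52797.5793.
Posterior precision = 1/σ₀² + n/σ² = 1/3568.8676 + 14/2833.4329 = (σ² + n·σ₀²)/(σ₀²σ²) = 52797.5793/(3568.8676·2833.4329); posterior variance σₙ² = σ₀²σ²/(σ² + n·σ₀²) = 3568.8676·2833.4329/52797.5793 = 191.526714.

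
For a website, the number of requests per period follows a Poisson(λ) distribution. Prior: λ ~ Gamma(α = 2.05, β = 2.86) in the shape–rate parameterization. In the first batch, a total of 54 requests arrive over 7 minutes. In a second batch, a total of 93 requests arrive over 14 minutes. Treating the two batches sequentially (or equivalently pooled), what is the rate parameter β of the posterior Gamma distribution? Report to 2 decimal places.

23.86

With a Gamma(shape α, rate β) prior, the Poisson likelihood is conjugate: the posterior is Gamma(α + ΣXᵢ, β + n).
After batch 1: Gamma(α+S, β+n) = Gamma(2.05+54, 2.86+7) = Gamma(56.05, 9.86).
After batch 2: Gamma(α+S, β+n) = Gamma(56.05+93, 9.86+14) = Gamma(149.05, 23.86).
Posterior β = 23.86.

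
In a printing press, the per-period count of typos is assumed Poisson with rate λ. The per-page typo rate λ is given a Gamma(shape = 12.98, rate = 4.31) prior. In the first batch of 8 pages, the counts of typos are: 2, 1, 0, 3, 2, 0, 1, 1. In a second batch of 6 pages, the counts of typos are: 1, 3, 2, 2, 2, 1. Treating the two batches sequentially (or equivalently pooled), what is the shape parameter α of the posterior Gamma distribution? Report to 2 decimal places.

33.98

With a Gamma(shape α, rate β) prior, the Poisson likelihood is conjugate: the posterior is Gamma(α + ΣXᵢ, β + n).
Batch 1: sum of counts S = 10 over n = 8 pages.
After batch 1: Gamma(α+S, β+n) = Gamma(12.98+10, 4.31+8) = Gamma(22.98, 12.31).
Batch 2: sum of counts S = 11 over n = 6 pages.
After batch 2: Gamma(α+S, β+n) = Gamma(22.98+11, 12.31+6) = Gamma(33.98, 18.31).
Posterior α = 33.98.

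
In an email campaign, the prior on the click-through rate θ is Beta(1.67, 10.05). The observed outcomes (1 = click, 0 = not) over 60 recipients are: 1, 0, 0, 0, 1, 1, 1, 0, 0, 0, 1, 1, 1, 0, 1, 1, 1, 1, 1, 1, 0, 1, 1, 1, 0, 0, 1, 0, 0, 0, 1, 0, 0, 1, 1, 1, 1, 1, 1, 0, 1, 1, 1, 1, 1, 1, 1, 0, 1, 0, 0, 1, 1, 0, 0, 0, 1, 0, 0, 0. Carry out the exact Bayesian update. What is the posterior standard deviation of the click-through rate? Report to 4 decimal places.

The Beta prior is conjugate to a Binomial/Bernoulli likelihood; the update adds successes to α and failures to β.
Posterior: Beta(α+k, β+n−k) = Beta(1.67+35, 10.05+25) = Beta(36.67, 35.05).
Var = αβ/((α+β)²(α+β+1)) = 36.67·35.05/(71.72²·72.72) = 0.00343609; SD = √0.00343609 = 0.0586.

0.0586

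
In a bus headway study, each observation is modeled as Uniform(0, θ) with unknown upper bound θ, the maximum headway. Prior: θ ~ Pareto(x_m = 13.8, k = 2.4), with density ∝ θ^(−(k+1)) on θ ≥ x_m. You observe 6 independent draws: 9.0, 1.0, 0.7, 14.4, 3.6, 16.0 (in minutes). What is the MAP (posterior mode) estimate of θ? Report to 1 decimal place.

16.0

A Pareto(scale x_m, shape k) prior on the upper bound θ of Uniform(0, θ) is conjugate: posterior is Pareto(max(x_m, max xᵢ), k + n).
Sample maximum = 16.0; prior scale x_m = 13.8 → posterior scale = max = 16.0.
Posterior shape = 2.4 + 6 = 8.4.
The Pareto density is decreasing on [x_m, ∞), so the mode is x_m = 16.0.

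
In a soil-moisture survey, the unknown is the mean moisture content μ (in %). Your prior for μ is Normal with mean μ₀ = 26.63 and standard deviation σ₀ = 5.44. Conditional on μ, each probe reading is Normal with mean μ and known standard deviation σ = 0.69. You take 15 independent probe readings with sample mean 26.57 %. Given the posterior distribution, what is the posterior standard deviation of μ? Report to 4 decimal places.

0.1781

For Normal data with known variance σ², a Normal(μ₀, σ₀²) prior on μ is conjugate. Posterior precision = 1/σ₀² + n/σ²; posterior mean is the precision-weighted average of μ₀ and x̄.
σ₀² = 5.44² = 29.5936, σ² = 0.69² = 0.4761; σ² + n·σ₀² = 0.4761 + 15·29.5936 = 444.3801.
Posterior precision = 1/σ₀² + n/σ² = 1/29.5936 + 15/0.4761 = (σ² + n·σ₀²)/(σ₀²σ²) = 444.3801/(29.5936·0.4761); posterior variance σₙ² = σ₀²σ²/(σ² + n·σ₀²) = 29.5936·0.4761/444.3801 = 0.031706.
Posterior SD = √σₙ² = √(29.5936·0.4761/444.3801) = 0.1781.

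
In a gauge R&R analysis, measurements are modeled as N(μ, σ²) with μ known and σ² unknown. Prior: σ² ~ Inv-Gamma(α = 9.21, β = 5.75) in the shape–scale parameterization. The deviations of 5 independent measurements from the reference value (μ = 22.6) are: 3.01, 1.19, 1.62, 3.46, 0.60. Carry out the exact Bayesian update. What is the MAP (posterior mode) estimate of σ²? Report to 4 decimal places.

1.4529

With known mean μ and an Inverse-Gamma(α, β) prior on σ², the Normal likelihood is conjugate: posterior is Inv-Gamma(α + n/2, β + Σ(xᵢ−μ)²/2).
Σ(xᵢ−μ)² = (3.01)² + (1.19)² + (1.62)² + (3.46)² + (0.60)² = 25.4322.
Posterior: Inv-Gamma(9.21 + 5/2, 5.75 + 25.4322/2) = Inv-Gamma(11.71, 18.46610).
Mode = β/(α+1) = 18.46610/12.71 = 1.4529.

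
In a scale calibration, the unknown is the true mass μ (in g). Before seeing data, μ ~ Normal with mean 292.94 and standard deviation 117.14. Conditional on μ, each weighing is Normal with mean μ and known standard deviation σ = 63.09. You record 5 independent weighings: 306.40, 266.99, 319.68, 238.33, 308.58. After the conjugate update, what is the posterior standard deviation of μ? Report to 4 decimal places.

27.4302

For Normal data with known variance σ², a Normal(μ₀, σ₀²) prior on μ is conjugate. Posterior precision = 1/σ₀² + n/σ²; posterior mean is the precision-weighted average of μ₀ and x̄.
σ₀² = 117.14² = 13721.7796, σ² = 63.09² = 3980.3481; σ² + n·σ₀² = 3980.3481 + 5·13721.7796 = 72589.2461.
Posterior precision = 1/σ₀² + n/σ² = 1/13721.7796 + 5/3980.3481 = (σ² + n·σ₀²)/(σ₀²σ²) = 72589.2461/(13721.7796·3980.3481); posterior variance σₙ² = σ₀²σ²/(σ² + n·σ₀²) = 13721.7796·3980.3481/72589.2461 = 752.418055.
Posterior SD = √σₙ² = √(13721.7796·3980.3481/72589.2461) = 27.4302.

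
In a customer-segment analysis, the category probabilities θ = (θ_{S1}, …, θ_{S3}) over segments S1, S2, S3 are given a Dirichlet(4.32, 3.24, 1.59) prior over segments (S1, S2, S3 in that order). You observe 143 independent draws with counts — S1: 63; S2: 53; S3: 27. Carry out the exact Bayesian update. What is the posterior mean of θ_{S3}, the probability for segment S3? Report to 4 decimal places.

0.1879

The Dirichlet prior is conjugate to the Multinomial likelihood: each posterior αⱼ = prior αⱼ + observed count nⱼ.
Posterior concentration: (67.32, 56.24, 28.59), total = 152.15.
E[θ_{S3}|data] = α_{S3}/Σα = 28.59/152.15 = 0.1879.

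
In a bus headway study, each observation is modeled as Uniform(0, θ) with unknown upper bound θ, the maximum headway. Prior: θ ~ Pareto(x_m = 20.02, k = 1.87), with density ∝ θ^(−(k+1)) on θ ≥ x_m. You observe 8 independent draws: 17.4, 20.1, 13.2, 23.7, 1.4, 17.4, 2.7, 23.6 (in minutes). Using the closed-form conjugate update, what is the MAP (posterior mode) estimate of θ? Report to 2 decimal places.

23.70

A Pareto(scale x_m, shape k) prior on the upper bound θ of Uniform(0, θ) is conjugate: posterior is Pareto(max(x_m, max xᵢ), k + n).
Sample maximum = 23.7; prior scale x_m = 20.02 → posterior scale = max = 23.70.
Posterior shape = 1.87 + 8 = 9.87.
The Pareto density is decreasing on [x_m, ∞), so the mode is x_m = 23.70.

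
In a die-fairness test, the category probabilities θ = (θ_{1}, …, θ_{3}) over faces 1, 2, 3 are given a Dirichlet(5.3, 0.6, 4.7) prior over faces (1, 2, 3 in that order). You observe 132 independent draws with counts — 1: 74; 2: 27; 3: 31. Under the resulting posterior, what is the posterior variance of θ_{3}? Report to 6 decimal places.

The Dirichlet prior is conjugate to the Multinomial likelihood: each posterior αⱼ = prior αⱼ + observed count nⱼ.
Posterior concentration: (79.3, 27.6, 35.7), total = 142.6.
Var[θ_j] = α_j(Σα−α_j)/((Σα)²(Σα+1)) = 35.7·106.9/(142.6²·143.6) = 0.001307.

0.001307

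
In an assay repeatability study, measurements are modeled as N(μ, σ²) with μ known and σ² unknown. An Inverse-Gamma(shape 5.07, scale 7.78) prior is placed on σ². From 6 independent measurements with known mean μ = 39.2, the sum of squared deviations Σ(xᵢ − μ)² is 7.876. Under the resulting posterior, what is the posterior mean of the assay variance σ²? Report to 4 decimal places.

With known mean μ and an Inverse-Gamma(α, β) prior on σ², the Normal likelihood is conjugate: posterior is Inv-Gamma(α + n/2, β + Σ(xᵢ−μ)²/2).
Posterior: Inv-Gamma(5.07 + 6/2, 7.78 + 7.876/2) = Inv-Gamma(8.07, 11.7180).
E[σ²|data] = β/(α−1) = 11.7180/7.07 = 1.6574.

1.6574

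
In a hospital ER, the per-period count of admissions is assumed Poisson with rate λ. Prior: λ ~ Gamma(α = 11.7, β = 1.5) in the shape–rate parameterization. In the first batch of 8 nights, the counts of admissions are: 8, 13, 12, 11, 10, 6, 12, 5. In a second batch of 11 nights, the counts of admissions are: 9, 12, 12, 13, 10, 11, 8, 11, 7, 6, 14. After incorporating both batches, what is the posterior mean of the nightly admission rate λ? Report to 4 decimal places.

With a Gamma(shape α, rate β) prior, the Poisson likelihood is conjugate: the posterior is Gamma(α + ΣXᵢ, β + n).
Batch 1: sum of counts S = 77 over n = 8 nights.
After batch 1: Gamma(α+S, β+n) = Gamma(11.7+77, 1.5+8) = Gamma(88.7, 9.5).
Batch 2: sum of counts S = 113 over n = 11 nights.
After batch 2: Gamma(α+S, β+n) = Gamma(88.7+113, 9.5+11) = Gamma(201.7, 20.5).
Posterior mean = α/β = 201.7/20.5 = 9.8390.

9.8390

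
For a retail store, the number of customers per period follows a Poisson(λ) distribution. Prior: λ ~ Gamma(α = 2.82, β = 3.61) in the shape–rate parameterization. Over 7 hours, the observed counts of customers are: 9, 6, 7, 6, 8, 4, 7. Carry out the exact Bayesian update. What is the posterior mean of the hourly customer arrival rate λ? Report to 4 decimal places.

4.6956

With a Gamma(shape α, rate β) prior, the Poisson likelihood is conjugate: the posterior is Gamma(α + ΣXᵢ, β + n).
Sum of counts S = 47 over n = 7 hours.
Posterior: Gamma(α+S, β+n) = Gamma(2.82+47, 3.61+7) = Gamma(49.82, 10.61).
Posterior mean = α/β = 49.82/10.61 = 4.6956.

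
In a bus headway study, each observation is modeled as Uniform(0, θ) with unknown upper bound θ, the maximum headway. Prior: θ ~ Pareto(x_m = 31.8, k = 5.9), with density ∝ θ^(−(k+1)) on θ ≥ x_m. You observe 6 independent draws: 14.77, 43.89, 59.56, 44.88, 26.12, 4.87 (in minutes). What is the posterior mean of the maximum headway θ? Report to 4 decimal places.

65.0242

A Pareto(scale x_m, shape k) prior on the upper bound θ of Uniform(0, θ) is conjugate: posterior is Pareto(max(x_m, max xᵢ), k + n).
Sample maximum = 59.56; prior scale x_m = 31.8 → posterior scale = max = 59.56.
Posterior shape = 5.9 + 6 = 11.9.
E[θ|data] = k·x_m/(k−1) = 11.9·59.56/10.9 = 65.0242.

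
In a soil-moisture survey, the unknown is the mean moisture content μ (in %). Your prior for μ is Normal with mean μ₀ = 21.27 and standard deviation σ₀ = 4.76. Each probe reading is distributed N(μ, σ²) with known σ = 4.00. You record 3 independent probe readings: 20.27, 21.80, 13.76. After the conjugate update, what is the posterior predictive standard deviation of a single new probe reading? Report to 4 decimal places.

4.5075

For Normal data with known variance σ², a Normal(μ₀, σ₀²) prior on μ is conjugate. Posterior precision = 1/σ₀² + n/σ²; posterior mean is the precision-weighted average of μ₀ and x̄.
σ₀² = 4.76² = 22.6576, σ² = 4.00² = 16; σ² + n·σ₀² = 16 + 3·22.6576 = 83.9728.
Posterior precision = 1/σ₀² + n/σ² = 1/22.6576 + 3/16 = (σ² + n·σ₀²)/(σ₀²σ²) = 83.9728/(22.6576·16); posterior variance σₙ² = σ₀²σ²/(σ² + n·σ₀²) = 22.6576·16/83.9728 = 4.317131.
Predictive variance for one new observation = σₙ² + σ² = 22.6576·16/83.9728 + 16 = σ²·(σ₀² + 83.9728)/83.9728 = 16·106.6304/83.9728 = 20.317131; SD = √(16·106.6304/83.9728) = 4.5075.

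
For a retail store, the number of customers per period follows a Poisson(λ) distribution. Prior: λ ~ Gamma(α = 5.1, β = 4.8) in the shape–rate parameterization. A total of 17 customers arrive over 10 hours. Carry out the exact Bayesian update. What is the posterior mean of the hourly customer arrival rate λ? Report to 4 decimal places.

1.4932

With a Gamma(shape α, rate β) prior, the Poisson likelihood is conjugate: the posterior is Gamma(α + ΣXᵢ, β + n).
Posterior: Gamma(α+S, β+n) = Gamma(5.1+17, 4.8+10) = Gamma(22.1, 14.8).
Posterior mean = α/β = 22.1/14.8 = 1.4932.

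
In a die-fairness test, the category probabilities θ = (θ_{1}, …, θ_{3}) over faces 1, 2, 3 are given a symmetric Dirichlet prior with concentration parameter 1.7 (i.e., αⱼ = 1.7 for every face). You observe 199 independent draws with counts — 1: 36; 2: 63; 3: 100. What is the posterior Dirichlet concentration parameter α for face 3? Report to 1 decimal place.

101.7

The Dirichlet prior is conjugate to the Multinomial likelihood: each posterior αⱼ = prior αⱼ + observed count nⱼ.
Posterior concentration: (37.7, 64.7, 101.7), total = 204.1.
α_{3} = 1.7 + 100 = 101.7.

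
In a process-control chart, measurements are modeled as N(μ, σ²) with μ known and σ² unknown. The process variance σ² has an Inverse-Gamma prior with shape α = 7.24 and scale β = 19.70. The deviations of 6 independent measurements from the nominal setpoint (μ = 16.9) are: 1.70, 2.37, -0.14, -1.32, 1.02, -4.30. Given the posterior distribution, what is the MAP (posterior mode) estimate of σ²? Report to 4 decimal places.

With known mean μ and an Inverse-Gamma(α, β) prior on σ², the Normal likelihood is conjugate: posterior is Inv-Gamma(α + n/2, β + Σ(xᵢ−μ)²/2).
Σ(xᵢ−μ)² = (1.70)² + (2.37)² + (-0.14)² + (-1.32)² + (1.02)² + (-4.30)² = 29.7993.
Posterior: Inv-Gamma(7.24 + 6/2, 19.70 + 29.7993/2) = Inv-Gamma(10.24, 34.59965).
Mode = β/(α+1) = 34.59965/11.24 = 3.0783.

3.0783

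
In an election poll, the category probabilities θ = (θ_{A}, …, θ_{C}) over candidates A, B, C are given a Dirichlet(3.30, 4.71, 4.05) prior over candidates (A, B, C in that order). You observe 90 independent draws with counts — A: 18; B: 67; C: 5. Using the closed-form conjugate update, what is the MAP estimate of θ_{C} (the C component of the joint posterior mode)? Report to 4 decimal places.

The Dirichlet prior is conjugate to the Multinomial likelihood: each posterior αⱼ = prior αⱼ + observed count nⱼ.
Posterior concentration: (21.30, 71.71, 9.05), total = 102.06.
Joint mode component: (α_{C}−1)/(Σα−K) = 8.05/99.06 = 0.0813.

0.0813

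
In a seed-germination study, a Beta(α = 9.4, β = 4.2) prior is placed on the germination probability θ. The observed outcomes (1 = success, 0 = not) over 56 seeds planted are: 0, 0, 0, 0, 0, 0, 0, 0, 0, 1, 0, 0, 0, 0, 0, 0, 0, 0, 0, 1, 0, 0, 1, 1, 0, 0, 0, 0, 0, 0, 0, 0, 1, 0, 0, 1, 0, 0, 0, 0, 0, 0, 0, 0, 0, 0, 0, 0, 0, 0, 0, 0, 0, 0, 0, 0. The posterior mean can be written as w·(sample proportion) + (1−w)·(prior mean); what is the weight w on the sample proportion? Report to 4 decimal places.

The Beta prior is conjugate to a Binomial/Bernoulli likelihood; the update adds successes to α and failures to β.
Posterior mean = (α₀+k)/(α₀+β₀+n) = [n/(α₀+β₀+n)]·(k/n) + [(α₀+β₀)/(α₀+β₀+n)]·α₀/(α₀+β₀), so only n and the prior enter the weight.
The weight on the data is w = n/(α₀+β₀+n) = 56/(9.4+4.2+56) = 56/69.6 = 0.8046.

0.8046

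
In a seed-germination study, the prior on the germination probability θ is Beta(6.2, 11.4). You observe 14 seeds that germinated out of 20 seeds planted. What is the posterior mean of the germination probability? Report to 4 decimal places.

The Beta prior is conjugate to a Binomial/Bernoulli likelihood; the update adds successes to α and failures to β.
Posterior: Beta(α+k, β+n−k) = Beta(6.2+14, 11.4+6) = Beta(20.2, 17.4).
Posterior mean = α/(α+β) = 20.2/37.6 = 0.5372.

0.5372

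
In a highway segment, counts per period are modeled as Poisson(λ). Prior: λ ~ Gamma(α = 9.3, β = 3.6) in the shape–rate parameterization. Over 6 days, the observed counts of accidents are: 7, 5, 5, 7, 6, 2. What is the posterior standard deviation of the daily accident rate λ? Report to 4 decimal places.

With a Gamma(shape α, rate β) prior, the Poisson likelihood is conjugate: the posterior is Gamma(α + ΣXᵢ, β + n).
Sum of counts S = 32 over n = 6 days.
Posterior: Gamma(α+S, β+n) = Gamma(9.3+32, 3.6+6) = Gamma(41.3, 9.6).
SD = √α/β = √41.3/9.6 = 0.6694.

0.6694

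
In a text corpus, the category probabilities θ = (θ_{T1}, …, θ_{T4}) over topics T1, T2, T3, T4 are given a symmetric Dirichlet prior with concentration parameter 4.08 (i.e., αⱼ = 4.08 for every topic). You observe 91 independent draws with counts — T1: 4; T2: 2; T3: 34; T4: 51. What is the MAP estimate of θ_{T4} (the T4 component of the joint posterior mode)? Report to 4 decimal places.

The Dirichlet prior is conjugate to the Multinomial likelihood: each posterior αⱼ = prior αⱼ + observed count nⱼ.
Posterior concentration: (8.08, 6.08, 38.08, 55.08), total = 107.32.
Joint mode component: (α_{T4}−1)/(Σα−K) = 54.08/103.32 = 0.5234.

0.5234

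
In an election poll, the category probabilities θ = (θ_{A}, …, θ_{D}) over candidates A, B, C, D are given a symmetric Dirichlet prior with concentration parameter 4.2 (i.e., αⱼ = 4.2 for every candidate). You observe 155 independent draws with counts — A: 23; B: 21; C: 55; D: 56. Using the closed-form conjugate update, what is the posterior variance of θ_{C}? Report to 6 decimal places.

The Dirichlet prior is conjugate to the Multinomial likelihood: each posterior αⱼ = prior αⱼ + observed count nⱼ.
Posterior concentration: (27.2, 25.2, 59.2, 60.2), total = 171.8.
Var[θ_j] = α_j(Σα−α_j)/((Σα)²(Σα+1)) = 59.2·112.6/(171.8²·172.8) = 0.001307.

0.001307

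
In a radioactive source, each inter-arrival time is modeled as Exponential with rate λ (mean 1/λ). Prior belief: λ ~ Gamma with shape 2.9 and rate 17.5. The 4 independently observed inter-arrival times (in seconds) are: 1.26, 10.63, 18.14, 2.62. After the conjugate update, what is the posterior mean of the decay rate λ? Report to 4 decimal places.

0.1376

With a Gamma(shape α, rate β) prior on the exponential rate λ, the posterior after n observations with total T = Σxᵢ is Gamma(α+n, β+T).
Sum of observations T = 32.65 seconds; n = 4.
Posterior: Gamma(2.9+4, 17.5+32.65) = Gamma(6.9, 50.15).
Posterior mean of λ = α/β = 6.9/50.15 = 0.1376.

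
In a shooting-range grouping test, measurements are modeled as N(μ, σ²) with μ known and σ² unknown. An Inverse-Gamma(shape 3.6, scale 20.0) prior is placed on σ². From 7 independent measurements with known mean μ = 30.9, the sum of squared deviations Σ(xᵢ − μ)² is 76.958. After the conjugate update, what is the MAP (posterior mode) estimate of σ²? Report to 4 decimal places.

7.2196

With known mean μ and an Inverse-Gamma(α, β) prior on σ², the Normal likelihood is conjugate: posterior is Inv-Gamma(α + n/2, β + Σ(xᵢ−μ)²/2).
Posterior: Inv-Gamma(3.6 + 7/2, 20.0 + 76.958/2) = Inv-Gamma(7.10, 58.4790).
Mode = β/(α+1) = 58.4790/8.10 = 7.2196.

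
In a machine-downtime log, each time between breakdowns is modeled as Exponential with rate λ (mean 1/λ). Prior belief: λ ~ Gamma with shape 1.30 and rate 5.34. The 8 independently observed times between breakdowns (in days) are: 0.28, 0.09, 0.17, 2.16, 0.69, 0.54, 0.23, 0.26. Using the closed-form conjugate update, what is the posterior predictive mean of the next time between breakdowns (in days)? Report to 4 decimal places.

With a Gamma(shape α, rate β) prior on the exponential rate λ, the posterior after n observations with total T = Σxᵢ is Gamma(α+n, β+T).
Sum of observations T = 4.42 days; n = 8.
Posterior: Gamma(1.30+8, 5.34+4.42) = Gamma(9.30, 9.76).
The predictive distribution for the next observation is Lomax; its mean is β/(α−1) = 9.76/8.30 = 1.1759.

1.1759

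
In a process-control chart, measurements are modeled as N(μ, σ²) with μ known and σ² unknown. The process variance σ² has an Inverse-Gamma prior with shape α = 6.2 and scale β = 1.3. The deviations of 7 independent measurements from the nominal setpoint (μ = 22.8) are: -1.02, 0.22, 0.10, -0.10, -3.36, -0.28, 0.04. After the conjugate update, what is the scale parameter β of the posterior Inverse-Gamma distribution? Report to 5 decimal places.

7.53920

With known mean μ and an Inverse-Gamma(α, β) prior on σ², the Normal likelihood is conjugate: posterior is Inv-Gamma(α + n/2, β + Σ(xᵢ−μ)²/2).
Σ(xᵢ−μ)² = (-1.02)² + (0.22)² + (0.10)² + (-0.10)² + (-3.36)² + (-0.28)² + (0.04)² = 12.4784.
Posterior: Inv-Gamma(6.2 + 7/2, 1.3 + 12.4784/2) = Inv-Gamma(9.70, 7.53920).
Posterior β = 7.53920.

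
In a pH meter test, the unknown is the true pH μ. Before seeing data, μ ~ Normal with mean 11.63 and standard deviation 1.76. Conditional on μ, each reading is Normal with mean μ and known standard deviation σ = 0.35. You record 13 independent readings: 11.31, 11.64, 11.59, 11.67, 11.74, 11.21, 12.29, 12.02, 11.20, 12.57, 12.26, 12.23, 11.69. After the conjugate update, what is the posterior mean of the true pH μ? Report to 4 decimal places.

For Normal data with known variance σ², a Normal(μ₀, σ₀²) prior on μ is conjugate. Posterior precision = 1/σ₀² + n/σ²; posterior mean is the precision-weighted average of μ₀ and x̄.
Σxᵢ = 11.31 + 11.64 + 11.59 + 11.67 + 11.74 + 11.21 + 12.29 + 12.02 + 11.20 + 12.57 + 12.26 + 12.23 + 11.69 = 153.42, so n·x̄ = 153.42.
σ₀² = 1.76² = 3.0976, σ² = 0.35² = 0.1225; σ² + n·σ₀² = 0.1225 + 13·3.0976 = 40.3913.
Posterior mean = (μ₀/σ₀² + n·x̄/σ²)/(1/σ₀² + n/σ²) = (σ²·μ₀ + σ₀²·n·x̄)/(σ² + n·σ₀²) = (0.1225·11.63 + 3.0976·153.42)/40.3913 = 476.658467/40.3913 = 11.8010.

11.8010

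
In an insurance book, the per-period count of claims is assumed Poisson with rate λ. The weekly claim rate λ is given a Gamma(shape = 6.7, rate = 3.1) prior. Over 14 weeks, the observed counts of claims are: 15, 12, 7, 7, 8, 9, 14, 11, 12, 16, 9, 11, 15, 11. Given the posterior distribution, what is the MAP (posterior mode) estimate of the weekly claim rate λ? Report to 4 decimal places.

9.5146

With a Gamma(shape α, rate β) prior, the Poisson likelihood is conjugate: the posterior is Gamma(α + ΣXᵢ, β + n).
Sum of counts S = 157 over n = 14 weeks.
Posterior: Gamma(α+S, β+n) = Gamma(6.7+157, 3.1+14) = Gamma(163.7, 17.1).
Mode of Gamma(α,β) for α≥1 is (α−1)/β = 162.7/17.1 = 9.5146.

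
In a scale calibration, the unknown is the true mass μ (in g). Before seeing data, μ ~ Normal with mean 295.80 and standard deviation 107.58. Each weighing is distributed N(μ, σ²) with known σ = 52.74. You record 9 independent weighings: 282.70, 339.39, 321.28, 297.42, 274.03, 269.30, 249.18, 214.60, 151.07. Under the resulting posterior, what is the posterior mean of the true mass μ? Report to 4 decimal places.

For Normal data with known variance σ², a Normal(μ₀, σ₀²) prior on μ is conjugate. Posterior precision = 1/σ₀² + n/σ²; posterior mean is the precision-weighted average of μ₀ and x̄.
Σxᵢ = 282.70 + 339.39 + 321.28 + 297.42 + 274.03 + 269.30 + 249.18 + 214.60 + 151.07 = 2398.97, so n·x̄ = 2398.97.
σ₀² = 107.58² = 11573.4564, σ² = 52.74² = 2781.5076; σ² + n·σ₀² = 2781.5076 + 9·11573.4564 = 106942.6152.
Posterior mean = (μ₀/σ₀² + n·x̄/σ²)/(1/σ₀² + n/σ²) = (σ²·μ₀ + σ₀²·n·x̄)/(σ² + n·σ₀²) = (2781.5076·295.80 + 11573.4564·2398.97)/106942.6152 = 28587144.647988/106942.6152 = 267.3129.

267.3129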